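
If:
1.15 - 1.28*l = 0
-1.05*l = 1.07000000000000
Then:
No Solution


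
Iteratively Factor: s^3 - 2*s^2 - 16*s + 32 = (s - 2)*(s^2 - 16) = (s - 4)*(s - 2)*(s + 4)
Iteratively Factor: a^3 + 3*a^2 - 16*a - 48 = (a + 4)*(a^2 - a - 12) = (a - 4)*(a + 4)*(a + 3)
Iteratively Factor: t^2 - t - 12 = (t - 4)*(t + 3)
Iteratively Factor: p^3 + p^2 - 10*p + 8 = (p + 4)*(p^2 - 3*p + 2) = (p - 1)*(p + 4)*(p - 2)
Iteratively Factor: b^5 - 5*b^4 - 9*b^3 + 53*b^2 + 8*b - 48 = (b - 4)*(b^4 - b^3 - 13*b^2 + b + 12) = (b - 4)^2*(b^3 + 3*b^2 - b - 3) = (b - 4)^2*(b + 3)*(b^2 - 1) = (b - 4)^2*(b - 1)*(b + 3)*(b + 1)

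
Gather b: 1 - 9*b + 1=2 - 9*b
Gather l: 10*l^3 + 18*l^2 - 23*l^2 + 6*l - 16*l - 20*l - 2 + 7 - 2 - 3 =10*l^3 - 5*l^2 - 30*l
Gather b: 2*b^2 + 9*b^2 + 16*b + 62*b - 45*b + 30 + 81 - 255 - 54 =11*b^2 + 33*b - 198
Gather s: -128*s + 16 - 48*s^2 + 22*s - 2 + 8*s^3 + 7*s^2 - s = 8*s^3 - 41*s^2 - 107*s + 14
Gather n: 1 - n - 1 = -n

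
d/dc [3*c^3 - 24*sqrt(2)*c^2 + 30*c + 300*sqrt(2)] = 9*c^2 - 48*sqrt(2)*c + 30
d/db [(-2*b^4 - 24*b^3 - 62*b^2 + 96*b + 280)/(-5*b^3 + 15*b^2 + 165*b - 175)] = 2*(b^4 - 16*b^3 - 31*b^2 + 154*b - 252)/(5*(b^4 - 16*b^3 + 78*b^2 - 112*b + 49))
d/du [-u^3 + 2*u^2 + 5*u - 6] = -3*u^2 + 4*u + 5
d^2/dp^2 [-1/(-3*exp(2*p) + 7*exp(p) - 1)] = ((7 - 12*exp(p))*(3*exp(2*p) - 7*exp(p) + 1) + 2*(6*exp(p) - 7)^2*exp(p))*exp(p)/(3*exp(2*p) - 7*exp(p) + 1)^3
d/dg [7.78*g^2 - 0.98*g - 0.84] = 15.56*g - 0.98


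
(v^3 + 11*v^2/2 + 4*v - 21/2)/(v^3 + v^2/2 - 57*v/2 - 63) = (v - 1)/(v - 6)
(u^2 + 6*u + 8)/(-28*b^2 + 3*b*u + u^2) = (u^2 + 6*u + 8)/(-28*b^2 + 3*b*u + u^2)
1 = 1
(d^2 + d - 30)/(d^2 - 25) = (d + 6)/(d + 5)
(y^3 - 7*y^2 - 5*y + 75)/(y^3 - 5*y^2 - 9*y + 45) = (y - 5)/(y - 3)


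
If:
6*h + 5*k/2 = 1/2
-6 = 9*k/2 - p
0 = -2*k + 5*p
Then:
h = 341/492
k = -60/41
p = -24/41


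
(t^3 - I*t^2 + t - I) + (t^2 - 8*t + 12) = t^3 + t^2 - I*t^2 - 7*t + 12 - I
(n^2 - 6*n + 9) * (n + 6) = n^3 - 27*n + 54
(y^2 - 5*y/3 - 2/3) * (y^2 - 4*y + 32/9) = y^4 - 17*y^3/3 + 86*y^2/9 - 88*y/27 - 64/27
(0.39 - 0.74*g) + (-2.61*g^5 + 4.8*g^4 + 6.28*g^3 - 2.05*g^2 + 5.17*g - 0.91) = -2.61*g^5 + 4.8*g^4 + 6.28*g^3 - 2.05*g^2 + 4.43*g - 0.52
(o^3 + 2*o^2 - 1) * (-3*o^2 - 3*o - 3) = -3*o^5 - 9*o^4 - 9*o^3 - 3*o^2 + 3*o + 3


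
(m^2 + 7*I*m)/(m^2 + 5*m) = (m + 7*I)/(m + 5)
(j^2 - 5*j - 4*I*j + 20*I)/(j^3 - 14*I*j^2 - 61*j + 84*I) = (j - 5)/(j^2 - 10*I*j - 21)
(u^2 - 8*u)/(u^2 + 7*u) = (u - 8)/(u + 7)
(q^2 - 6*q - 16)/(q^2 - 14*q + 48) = (q + 2)/(q - 6)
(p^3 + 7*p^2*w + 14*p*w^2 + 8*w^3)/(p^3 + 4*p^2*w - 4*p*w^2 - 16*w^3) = (p + w)/(p - 2*w)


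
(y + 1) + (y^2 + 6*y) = y^2 + 7*y + 1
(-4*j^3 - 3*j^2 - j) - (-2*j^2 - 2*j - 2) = -4*j^3 - j^2 + j + 2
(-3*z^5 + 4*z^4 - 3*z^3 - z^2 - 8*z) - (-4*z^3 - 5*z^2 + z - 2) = -3*z^5 + 4*z^4 + z^3 + 4*z^2 - 9*z + 2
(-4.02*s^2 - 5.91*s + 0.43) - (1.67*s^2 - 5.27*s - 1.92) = -5.69*s^2 - 0.640000000000001*s + 2.35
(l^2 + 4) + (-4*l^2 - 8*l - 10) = -3*l^2 - 8*l - 6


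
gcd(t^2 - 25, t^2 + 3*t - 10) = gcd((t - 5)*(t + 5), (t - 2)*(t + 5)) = t + 5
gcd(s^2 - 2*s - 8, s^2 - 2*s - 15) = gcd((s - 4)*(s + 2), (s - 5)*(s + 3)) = 1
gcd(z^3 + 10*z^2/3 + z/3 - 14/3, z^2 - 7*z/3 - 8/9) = 1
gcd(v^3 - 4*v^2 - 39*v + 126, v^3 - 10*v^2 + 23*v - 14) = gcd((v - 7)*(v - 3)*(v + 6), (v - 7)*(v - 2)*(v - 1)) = v - 7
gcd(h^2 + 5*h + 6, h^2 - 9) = h + 3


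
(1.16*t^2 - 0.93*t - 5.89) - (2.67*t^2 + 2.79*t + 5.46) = -1.51*t^2 - 3.72*t - 11.35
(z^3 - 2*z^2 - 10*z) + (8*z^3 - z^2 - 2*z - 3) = 9*z^3 - 3*z^2 - 12*z - 3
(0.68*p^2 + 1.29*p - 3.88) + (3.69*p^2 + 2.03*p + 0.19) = 4.37*p^2 + 3.32*p - 3.69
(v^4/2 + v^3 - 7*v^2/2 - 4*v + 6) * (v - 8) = v^5/2 - 3*v^4 - 23*v^3/2 + 24*v^2 + 38*v - 48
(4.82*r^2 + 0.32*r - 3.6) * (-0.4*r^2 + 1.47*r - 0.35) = -1.928*r^4 + 6.9574*r^3 + 0.2234*r^2 - 5.404*r + 1.26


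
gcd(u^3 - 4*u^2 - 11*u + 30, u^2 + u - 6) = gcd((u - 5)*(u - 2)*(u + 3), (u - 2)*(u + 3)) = u^2 + u - 6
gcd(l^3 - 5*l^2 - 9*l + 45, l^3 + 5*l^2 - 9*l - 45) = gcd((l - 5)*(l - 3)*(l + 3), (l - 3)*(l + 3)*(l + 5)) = l^2 - 9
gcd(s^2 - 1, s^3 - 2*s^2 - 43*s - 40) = s + 1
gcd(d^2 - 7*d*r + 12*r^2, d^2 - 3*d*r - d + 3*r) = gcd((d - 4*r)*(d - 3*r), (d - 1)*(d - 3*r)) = -d + 3*r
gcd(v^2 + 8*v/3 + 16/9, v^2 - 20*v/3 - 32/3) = v + 4/3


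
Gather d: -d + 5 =5 - d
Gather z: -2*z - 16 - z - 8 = -3*z - 24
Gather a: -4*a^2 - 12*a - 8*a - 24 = -4*a^2 - 20*a - 24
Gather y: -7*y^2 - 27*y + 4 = -7*y^2 - 27*y + 4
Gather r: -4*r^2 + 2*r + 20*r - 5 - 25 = -4*r^2 + 22*r - 30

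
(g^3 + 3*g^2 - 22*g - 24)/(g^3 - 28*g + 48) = (g + 1)/(g - 2)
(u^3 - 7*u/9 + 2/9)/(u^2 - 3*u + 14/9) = (3*u^2 + 2*u - 1)/(3*u - 7)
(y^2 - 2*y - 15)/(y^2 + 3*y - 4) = (y^2 - 2*y - 15)/(y^2 + 3*y - 4)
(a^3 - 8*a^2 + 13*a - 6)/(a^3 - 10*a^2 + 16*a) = (a^3 - 8*a^2 + 13*a - 6)/(a*(a^2 - 10*a + 16))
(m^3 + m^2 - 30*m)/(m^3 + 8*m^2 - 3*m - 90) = m*(m - 5)/(m^2 + 2*m - 15)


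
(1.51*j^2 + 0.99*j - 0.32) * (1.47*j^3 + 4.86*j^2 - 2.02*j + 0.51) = 2.2197*j^5 + 8.7939*j^4 + 1.2908*j^3 - 2.7849*j^2 + 1.1513*j - 0.1632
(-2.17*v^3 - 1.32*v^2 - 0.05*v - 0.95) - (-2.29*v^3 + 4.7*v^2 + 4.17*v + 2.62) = 0.12*v^3 - 6.02*v^2 - 4.22*v - 3.57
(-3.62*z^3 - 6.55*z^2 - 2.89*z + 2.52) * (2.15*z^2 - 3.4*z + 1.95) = -7.783*z^5 - 1.7745*z^4 + 8.9975*z^3 + 2.4715*z^2 - 14.2035*z + 4.914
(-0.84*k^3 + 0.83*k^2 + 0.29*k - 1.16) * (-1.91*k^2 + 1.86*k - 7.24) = 1.6044*k^5 - 3.1477*k^4 + 7.0715*k^3 - 3.2542*k^2 - 4.2572*k + 8.3984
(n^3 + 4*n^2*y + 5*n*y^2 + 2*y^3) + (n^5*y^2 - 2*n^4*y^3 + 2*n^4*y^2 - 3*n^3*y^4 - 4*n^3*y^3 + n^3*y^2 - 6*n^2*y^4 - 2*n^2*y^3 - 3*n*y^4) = n^5*y^2 - 2*n^4*y^3 + 2*n^4*y^2 - 3*n^3*y^4 - 4*n^3*y^3 + n^3*y^2 + n^3 - 6*n^2*y^4 - 2*n^2*y^3 + 4*n^2*y - 3*n*y^4 + 5*n*y^2 + 2*y^3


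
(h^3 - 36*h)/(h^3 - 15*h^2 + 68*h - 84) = h*(h + 6)/(h^2 - 9*h + 14)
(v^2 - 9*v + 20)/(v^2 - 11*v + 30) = (v - 4)/(v - 6)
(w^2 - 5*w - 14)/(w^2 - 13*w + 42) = (w + 2)/(w - 6)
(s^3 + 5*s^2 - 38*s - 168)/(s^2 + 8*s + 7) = (s^2 - 2*s - 24)/(s + 1)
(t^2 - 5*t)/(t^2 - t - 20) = t/(t + 4)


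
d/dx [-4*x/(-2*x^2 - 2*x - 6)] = 2*(3 - x^2)/(x^4 + 2*x^3 + 7*x^2 + 6*x + 9)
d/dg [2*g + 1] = 2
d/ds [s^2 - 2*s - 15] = 2*s - 2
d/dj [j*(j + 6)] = 2*j + 6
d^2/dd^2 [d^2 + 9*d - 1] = 2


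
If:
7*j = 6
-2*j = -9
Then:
No Solution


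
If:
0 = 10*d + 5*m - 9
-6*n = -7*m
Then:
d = 9/10 - 3*n/7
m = 6*n/7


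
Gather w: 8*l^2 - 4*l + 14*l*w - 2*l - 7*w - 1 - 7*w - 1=8*l^2 - 6*l + w*(14*l - 14) - 2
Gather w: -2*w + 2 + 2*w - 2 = 0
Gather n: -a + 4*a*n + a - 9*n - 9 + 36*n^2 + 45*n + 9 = 36*n^2 + n*(4*a + 36)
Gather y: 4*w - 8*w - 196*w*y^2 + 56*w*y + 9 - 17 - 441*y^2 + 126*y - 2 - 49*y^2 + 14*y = -4*w + y^2*(-196*w - 490) + y*(56*w + 140) - 10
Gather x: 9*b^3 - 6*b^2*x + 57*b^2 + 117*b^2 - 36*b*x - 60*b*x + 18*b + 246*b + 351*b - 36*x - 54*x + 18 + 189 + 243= 9*b^3 + 174*b^2 + 615*b + x*(-6*b^2 - 96*b - 90) + 450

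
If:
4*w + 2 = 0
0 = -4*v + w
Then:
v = -1/8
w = -1/2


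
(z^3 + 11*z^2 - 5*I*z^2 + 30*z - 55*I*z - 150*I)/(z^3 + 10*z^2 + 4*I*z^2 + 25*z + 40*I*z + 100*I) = (z^2 + z*(6 - 5*I) - 30*I)/(z^2 + z*(5 + 4*I) + 20*I)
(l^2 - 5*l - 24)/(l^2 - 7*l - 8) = (l + 3)/(l + 1)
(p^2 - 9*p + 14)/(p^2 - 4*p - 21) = (p - 2)/(p + 3)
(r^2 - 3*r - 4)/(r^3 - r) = (r - 4)/(r*(r - 1))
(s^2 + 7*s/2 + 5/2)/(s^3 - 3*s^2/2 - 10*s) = (s + 1)/(s*(s - 4))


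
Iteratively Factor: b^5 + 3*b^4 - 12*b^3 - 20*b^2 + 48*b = (b - 2)*(b^4 + 5*b^3 - 2*b^2 - 24*b) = (b - 2)*(b + 3)*(b^3 + 2*b^2 - 8*b) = b*(b - 2)*(b + 3)*(b^2 + 2*b - 8) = b*(b - 2)*(b + 3)*(b + 4)*(b - 2)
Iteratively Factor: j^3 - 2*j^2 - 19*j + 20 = (j - 5)*(j^2 + 3*j - 4) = (j - 5)*(j + 4)*(j - 1)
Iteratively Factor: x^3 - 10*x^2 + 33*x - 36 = (x - 3)*(x^2 - 7*x + 12) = (x - 3)^2*(x - 4)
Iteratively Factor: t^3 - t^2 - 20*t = (t)*(t^2 - t - 20) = t*(t - 5)*(t + 4)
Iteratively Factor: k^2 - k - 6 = (k + 2)*(k - 3)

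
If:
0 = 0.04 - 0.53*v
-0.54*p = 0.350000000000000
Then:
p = -0.65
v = 0.08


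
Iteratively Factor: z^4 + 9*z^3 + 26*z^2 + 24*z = (z + 4)*(z^3 + 5*z^2 + 6*z) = (z + 2)*(z + 4)*(z^2 + 3*z) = z*(z + 2)*(z + 4)*(z + 3)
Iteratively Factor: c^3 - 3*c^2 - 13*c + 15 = (c - 5)*(c^2 + 2*c - 3) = (c - 5)*(c - 1)*(c + 3)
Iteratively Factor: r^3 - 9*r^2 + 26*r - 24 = (r - 3)*(r^2 - 6*r + 8) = (r - 4)*(r - 3)*(r - 2)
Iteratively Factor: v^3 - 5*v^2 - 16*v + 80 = (v - 5)*(v^2 - 16) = (v - 5)*(v + 4)*(v - 4)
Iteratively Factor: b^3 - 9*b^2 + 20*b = (b - 5)*(b^2 - 4*b) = (b - 5)*(b - 4)*(b)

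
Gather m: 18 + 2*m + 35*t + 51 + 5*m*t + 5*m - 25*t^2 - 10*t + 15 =m*(5*t + 7) - 25*t^2 + 25*t + 84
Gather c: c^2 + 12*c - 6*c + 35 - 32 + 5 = c^2 + 6*c + 8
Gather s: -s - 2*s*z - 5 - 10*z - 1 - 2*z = s*(-2*z - 1) - 12*z - 6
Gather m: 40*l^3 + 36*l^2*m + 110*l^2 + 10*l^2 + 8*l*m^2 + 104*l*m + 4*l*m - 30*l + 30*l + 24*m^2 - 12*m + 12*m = 40*l^3 + 120*l^2 + m^2*(8*l + 24) + m*(36*l^2 + 108*l)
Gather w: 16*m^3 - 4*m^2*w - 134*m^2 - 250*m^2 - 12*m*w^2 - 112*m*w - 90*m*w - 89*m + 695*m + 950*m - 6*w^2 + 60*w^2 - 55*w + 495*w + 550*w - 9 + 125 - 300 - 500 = 16*m^3 - 384*m^2 + 1556*m + w^2*(54 - 12*m) + w*(-4*m^2 - 202*m + 990) - 684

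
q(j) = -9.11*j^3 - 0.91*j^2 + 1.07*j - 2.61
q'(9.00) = -2229.04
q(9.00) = -6707.88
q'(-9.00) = -2196.28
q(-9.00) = 6555.24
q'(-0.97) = -22.88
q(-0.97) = 3.81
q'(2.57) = -184.12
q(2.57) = -160.51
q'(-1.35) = -46.28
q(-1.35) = 16.70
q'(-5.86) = -926.77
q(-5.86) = 1793.08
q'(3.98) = -439.09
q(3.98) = -587.10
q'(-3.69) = -364.34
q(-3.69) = 438.77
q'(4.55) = -573.01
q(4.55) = -874.71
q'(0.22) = -0.65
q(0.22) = -2.52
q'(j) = -27.33*j^2 - 1.82*j + 1.07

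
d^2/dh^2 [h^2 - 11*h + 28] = 2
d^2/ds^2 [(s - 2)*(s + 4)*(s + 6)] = 6*s + 16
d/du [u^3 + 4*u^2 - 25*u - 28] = 3*u^2 + 8*u - 25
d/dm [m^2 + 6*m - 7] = 2*m + 6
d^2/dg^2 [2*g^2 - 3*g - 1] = 4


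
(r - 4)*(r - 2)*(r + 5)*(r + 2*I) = r^4 - r^3 + 2*I*r^3 - 22*r^2 - 2*I*r^2 + 40*r - 44*I*r + 80*I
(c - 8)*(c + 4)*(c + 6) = c^3 + 2*c^2 - 56*c - 192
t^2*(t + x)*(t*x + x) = t^4*x + t^3*x^2 + t^3*x + t^2*x^2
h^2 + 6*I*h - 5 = (h + I)*(h + 5*I)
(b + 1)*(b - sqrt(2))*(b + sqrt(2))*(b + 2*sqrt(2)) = b^4 + b^3 + 2*sqrt(2)*b^3 - 2*b^2 + 2*sqrt(2)*b^2 - 4*sqrt(2)*b - 2*b - 4*sqrt(2)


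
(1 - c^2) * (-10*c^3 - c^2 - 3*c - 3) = 10*c^5 + c^4 - 7*c^3 + 2*c^2 - 3*c - 3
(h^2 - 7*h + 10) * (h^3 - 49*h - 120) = h^5 - 7*h^4 - 39*h^3 + 223*h^2 + 350*h - 1200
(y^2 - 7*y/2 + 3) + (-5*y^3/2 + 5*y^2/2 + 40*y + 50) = -5*y^3/2 + 7*y^2/2 + 73*y/2 + 53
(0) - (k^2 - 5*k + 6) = -k^2 + 5*k - 6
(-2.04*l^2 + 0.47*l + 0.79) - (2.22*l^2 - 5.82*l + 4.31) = -4.26*l^2 + 6.29*l - 3.52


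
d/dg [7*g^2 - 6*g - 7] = 14*g - 6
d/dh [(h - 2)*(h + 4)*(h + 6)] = 3*h^2 + 16*h + 4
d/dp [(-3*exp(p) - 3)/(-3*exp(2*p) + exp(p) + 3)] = 3*(-(exp(p) + 1)*(6*exp(p) - 1) + 3*exp(2*p) - exp(p) - 3)*exp(p)/(-3*exp(2*p) + exp(p) + 3)^2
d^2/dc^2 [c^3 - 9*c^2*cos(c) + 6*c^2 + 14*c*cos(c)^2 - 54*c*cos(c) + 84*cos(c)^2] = 9*c^2*cos(c) + 36*c*sin(c) + 54*c*cos(c) - 28*c*cos(2*c) + 6*c + 108*sin(c) - 28*sin(2*c) - 18*cos(c) - 168*cos(2*c) + 12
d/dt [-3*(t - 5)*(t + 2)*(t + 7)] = -9*t^2 - 24*t + 93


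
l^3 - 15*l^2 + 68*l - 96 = (l - 8)*(l - 4)*(l - 3)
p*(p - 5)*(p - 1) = p^3 - 6*p^2 + 5*p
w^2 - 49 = (w - 7)*(w + 7)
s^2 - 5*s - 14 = (s - 7)*(s + 2)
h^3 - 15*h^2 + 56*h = h*(h - 8)*(h - 7)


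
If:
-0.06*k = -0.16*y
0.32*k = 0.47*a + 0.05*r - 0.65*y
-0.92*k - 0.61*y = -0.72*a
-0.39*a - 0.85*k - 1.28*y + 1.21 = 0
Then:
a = 0.99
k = 0.62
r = -2.31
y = 0.23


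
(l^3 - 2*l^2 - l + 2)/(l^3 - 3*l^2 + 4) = (l - 1)/(l - 2)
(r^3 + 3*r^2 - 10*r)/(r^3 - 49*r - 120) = r*(r - 2)/(r^2 - 5*r - 24)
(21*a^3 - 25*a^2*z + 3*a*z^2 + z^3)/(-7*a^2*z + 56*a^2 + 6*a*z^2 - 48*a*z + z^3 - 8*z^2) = (-3*a + z)/(z - 8)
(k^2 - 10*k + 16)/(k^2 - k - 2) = (k - 8)/(k + 1)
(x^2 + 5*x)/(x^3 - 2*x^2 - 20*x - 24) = x*(x + 5)/(x^3 - 2*x^2 - 20*x - 24)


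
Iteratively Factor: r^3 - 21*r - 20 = (r + 1)*(r^2 - r - 20) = (r - 5)*(r + 1)*(r + 4)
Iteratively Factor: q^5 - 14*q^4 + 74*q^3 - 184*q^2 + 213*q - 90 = (q - 3)*(q^4 - 11*q^3 + 41*q^2 - 61*q + 30) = (q - 3)^2*(q^3 - 8*q^2 + 17*q - 10) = (q - 5)*(q - 3)^2*(q^2 - 3*q + 2) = (q - 5)*(q - 3)^2*(q - 1)*(q - 2)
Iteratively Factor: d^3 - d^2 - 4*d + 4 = (d - 1)*(d^2 - 4) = (d - 1)*(d + 2)*(d - 2)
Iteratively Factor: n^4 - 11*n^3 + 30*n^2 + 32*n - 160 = (n - 4)*(n^3 - 7*n^2 + 2*n + 40) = (n - 5)*(n - 4)*(n^2 - 2*n - 8) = (n - 5)*(n - 4)*(n + 2)*(n - 4)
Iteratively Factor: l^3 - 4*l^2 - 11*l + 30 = (l - 5)*(l^2 + l - 6) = (l - 5)*(l - 2)*(l + 3)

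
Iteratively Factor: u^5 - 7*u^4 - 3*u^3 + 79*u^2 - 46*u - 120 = (u + 1)*(u^4 - 8*u^3 + 5*u^2 + 74*u - 120) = (u - 2)*(u + 1)*(u^3 - 6*u^2 - 7*u + 60) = (u - 5)*(u - 2)*(u + 1)*(u^2 - u - 12) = (u - 5)*(u - 2)*(u + 1)*(u + 3)*(u - 4)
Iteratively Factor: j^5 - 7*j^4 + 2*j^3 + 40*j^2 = (j)*(j^4 - 7*j^3 + 2*j^2 + 40*j) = j^2*(j^3 - 7*j^2 + 2*j + 40) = j^2*(j + 2)*(j^2 - 9*j + 20) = j^2*(j - 4)*(j + 2)*(j - 5)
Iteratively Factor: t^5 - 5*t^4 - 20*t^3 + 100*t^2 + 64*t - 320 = (t - 4)*(t^4 - t^3 - 24*t^2 + 4*t + 80) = (t - 4)*(t + 4)*(t^3 - 5*t^2 - 4*t + 20) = (t - 4)*(t + 2)*(t + 4)*(t^2 - 7*t + 10) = (t - 5)*(t - 4)*(t + 2)*(t + 4)*(t - 2)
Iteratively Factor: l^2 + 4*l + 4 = (l + 2)*(l + 2)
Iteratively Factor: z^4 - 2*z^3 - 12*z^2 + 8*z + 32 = (z + 2)*(z^3 - 4*z^2 - 4*z + 16) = (z + 2)^2*(z^2 - 6*z + 8) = (z - 2)*(z + 2)^2*(z - 4)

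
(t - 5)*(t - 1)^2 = t^3 - 7*t^2 + 11*t - 5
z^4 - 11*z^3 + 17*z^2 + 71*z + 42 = (z - 7)*(z - 6)*(z + 1)^2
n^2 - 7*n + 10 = (n - 5)*(n - 2)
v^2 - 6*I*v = v*(v - 6*I)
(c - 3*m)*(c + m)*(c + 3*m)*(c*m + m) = c^4*m + c^3*m^2 + c^3*m - 9*c^2*m^3 + c^2*m^2 - 9*c*m^4 - 9*c*m^3 - 9*m^4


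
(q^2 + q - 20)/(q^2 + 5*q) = (q - 4)/q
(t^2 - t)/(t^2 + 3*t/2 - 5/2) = 2*t/(2*t + 5)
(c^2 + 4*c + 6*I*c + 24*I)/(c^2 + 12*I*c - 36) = (c + 4)/(c + 6*I)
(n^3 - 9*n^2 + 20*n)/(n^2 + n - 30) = n*(n - 4)/(n + 6)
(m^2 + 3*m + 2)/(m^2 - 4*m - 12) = (m + 1)/(m - 6)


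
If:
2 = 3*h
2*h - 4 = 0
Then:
No Solution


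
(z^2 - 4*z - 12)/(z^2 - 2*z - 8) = (z - 6)/(z - 4)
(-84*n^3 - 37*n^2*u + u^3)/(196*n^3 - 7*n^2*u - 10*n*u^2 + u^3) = (3*n + u)/(-7*n + u)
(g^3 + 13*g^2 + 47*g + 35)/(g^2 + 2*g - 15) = (g^2 + 8*g + 7)/(g - 3)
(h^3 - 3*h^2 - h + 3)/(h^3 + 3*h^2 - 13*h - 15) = (h - 1)/(h + 5)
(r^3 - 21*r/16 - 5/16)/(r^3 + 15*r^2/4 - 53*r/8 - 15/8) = (4*r^2 - r - 5)/(2*(2*r^2 + 7*r - 15))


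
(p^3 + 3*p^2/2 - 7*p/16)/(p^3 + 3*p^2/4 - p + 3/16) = p*(4*p + 7)/(4*p^2 + 4*p - 3)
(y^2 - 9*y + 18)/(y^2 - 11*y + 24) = (y - 6)/(y - 8)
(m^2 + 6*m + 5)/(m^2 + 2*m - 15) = (m + 1)/(m - 3)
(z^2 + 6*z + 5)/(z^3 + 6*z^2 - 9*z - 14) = (z + 5)/(z^2 + 5*z - 14)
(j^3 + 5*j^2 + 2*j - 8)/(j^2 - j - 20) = (j^2 + j - 2)/(j - 5)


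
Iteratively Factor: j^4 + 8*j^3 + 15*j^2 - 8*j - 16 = (j + 4)*(j^3 + 4*j^2 - j - 4) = (j + 4)^2*(j^2 - 1) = (j + 1)*(j + 4)^2*(j - 1)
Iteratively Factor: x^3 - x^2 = (x)*(x^2 - x) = x*(x - 1)*(x)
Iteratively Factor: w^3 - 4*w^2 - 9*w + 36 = (w + 3)*(w^2 - 7*w + 12) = (w - 3)*(w + 3)*(w - 4)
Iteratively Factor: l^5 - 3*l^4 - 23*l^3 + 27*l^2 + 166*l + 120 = (l + 3)*(l^4 - 6*l^3 - 5*l^2 + 42*l + 40) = (l - 4)*(l + 3)*(l^3 - 2*l^2 - 13*l - 10) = (l - 4)*(l + 2)*(l + 3)*(l^2 - 4*l - 5) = (l - 4)*(l + 1)*(l + 2)*(l + 3)*(l - 5)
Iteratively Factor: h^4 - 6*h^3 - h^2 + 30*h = (h)*(h^3 - 6*h^2 - h + 30) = h*(h - 3)*(h^2 - 3*h - 10) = h*(h - 5)*(h - 3)*(h + 2)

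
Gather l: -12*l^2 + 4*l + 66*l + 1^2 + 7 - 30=-12*l^2 + 70*l - 22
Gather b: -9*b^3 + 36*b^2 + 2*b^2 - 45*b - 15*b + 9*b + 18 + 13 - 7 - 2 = -9*b^3 + 38*b^2 - 51*b + 22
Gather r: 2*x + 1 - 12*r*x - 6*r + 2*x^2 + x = r*(-12*x - 6) + 2*x^2 + 3*x + 1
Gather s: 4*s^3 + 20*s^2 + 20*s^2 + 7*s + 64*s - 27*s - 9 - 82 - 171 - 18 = 4*s^3 + 40*s^2 + 44*s - 280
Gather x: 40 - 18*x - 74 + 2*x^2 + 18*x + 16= 2*x^2 - 18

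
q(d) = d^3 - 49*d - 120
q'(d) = 3*d^2 - 49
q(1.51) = -190.55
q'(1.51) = -42.16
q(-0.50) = -95.62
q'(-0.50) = -48.25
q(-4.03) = 12.02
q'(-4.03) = -0.28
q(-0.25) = -107.77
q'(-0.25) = -48.81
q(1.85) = -204.32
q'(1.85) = -38.73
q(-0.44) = -98.53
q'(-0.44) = -48.42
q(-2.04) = -28.53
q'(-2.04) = -36.52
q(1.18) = -176.18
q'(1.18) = -44.82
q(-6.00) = -42.00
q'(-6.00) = 59.00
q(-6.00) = -42.00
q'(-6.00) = 59.00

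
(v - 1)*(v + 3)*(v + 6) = v^3 + 8*v^2 + 9*v - 18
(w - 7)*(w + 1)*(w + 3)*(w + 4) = w^4 + w^3 - 37*w^2 - 121*w - 84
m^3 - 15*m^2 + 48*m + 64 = (m - 8)^2*(m + 1)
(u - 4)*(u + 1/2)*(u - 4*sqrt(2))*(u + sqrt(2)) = u^4 - 3*sqrt(2)*u^3 - 7*u^3/2 - 10*u^2 + 21*sqrt(2)*u^2/2 + 6*sqrt(2)*u + 28*u + 16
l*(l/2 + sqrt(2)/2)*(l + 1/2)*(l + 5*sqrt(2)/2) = l^4/2 + l^3/4 + 7*sqrt(2)*l^3/4 + 7*sqrt(2)*l^2/8 + 5*l^2/2 + 5*l/4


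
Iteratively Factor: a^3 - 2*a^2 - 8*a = (a + 2)*(a^2 - 4*a) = a*(a + 2)*(a - 4)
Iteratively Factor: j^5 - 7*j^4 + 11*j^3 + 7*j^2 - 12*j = (j - 1)*(j^4 - 6*j^3 + 5*j^2 + 12*j) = (j - 1)*(j + 1)*(j^3 - 7*j^2 + 12*j) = (j - 3)*(j - 1)*(j + 1)*(j^2 - 4*j) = (j - 4)*(j - 3)*(j - 1)*(j + 1)*(j)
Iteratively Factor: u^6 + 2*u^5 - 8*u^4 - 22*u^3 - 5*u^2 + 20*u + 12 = (u + 2)*(u^5 - 8*u^3 - 6*u^2 + 7*u + 6) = (u - 1)*(u + 2)*(u^4 + u^3 - 7*u^2 - 13*u - 6) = (u - 1)*(u + 1)*(u + 2)*(u^3 - 7*u - 6) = (u - 1)*(u + 1)^2*(u + 2)*(u^2 - u - 6) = (u - 1)*(u + 1)^2*(u + 2)^2*(u - 3)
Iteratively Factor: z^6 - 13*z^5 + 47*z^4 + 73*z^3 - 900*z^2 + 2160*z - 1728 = (z - 4)*(z^5 - 9*z^4 + 11*z^3 + 117*z^2 - 432*z + 432) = (z - 4)^2*(z^4 - 5*z^3 - 9*z^2 + 81*z - 108) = (z - 4)^2*(z - 3)*(z^3 - 2*z^2 - 15*z + 36) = (z - 4)^2*(z - 3)^2*(z^2 + z - 12) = (z - 4)^2*(z - 3)^2*(z + 4)*(z - 3)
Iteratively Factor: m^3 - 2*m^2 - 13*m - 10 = (m - 5)*(m^2 + 3*m + 2) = (m - 5)*(m + 2)*(m + 1)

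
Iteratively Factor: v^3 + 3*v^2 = (v + 3)*(v^2) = v*(v + 3)*(v)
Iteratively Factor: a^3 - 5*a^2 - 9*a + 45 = (a - 5)*(a^2 - 9) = (a - 5)*(a + 3)*(a - 3)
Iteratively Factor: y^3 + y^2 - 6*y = (y)*(y^2 + y - 6) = y*(y - 2)*(y + 3)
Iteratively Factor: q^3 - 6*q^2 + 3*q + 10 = (q - 5)*(q^2 - q - 2) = (q - 5)*(q - 2)*(q + 1)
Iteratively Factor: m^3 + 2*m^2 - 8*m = (m + 4)*(m^2 - 2*m) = (m - 2)*(m + 4)*(m)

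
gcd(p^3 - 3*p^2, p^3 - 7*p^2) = p^2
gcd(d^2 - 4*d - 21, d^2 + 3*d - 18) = 1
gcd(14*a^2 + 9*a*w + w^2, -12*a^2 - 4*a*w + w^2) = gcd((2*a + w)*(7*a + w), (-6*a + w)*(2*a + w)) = 2*a + w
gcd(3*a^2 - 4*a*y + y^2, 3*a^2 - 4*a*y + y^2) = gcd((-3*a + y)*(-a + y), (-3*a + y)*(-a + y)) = 3*a^2 - 4*a*y + y^2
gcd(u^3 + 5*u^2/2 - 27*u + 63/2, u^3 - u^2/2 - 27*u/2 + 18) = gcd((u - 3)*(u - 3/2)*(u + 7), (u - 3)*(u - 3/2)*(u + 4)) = u^2 - 9*u/2 + 9/2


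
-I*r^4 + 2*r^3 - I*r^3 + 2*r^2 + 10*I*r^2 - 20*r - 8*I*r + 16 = (r - 2)*(r + 4)*(r + 2*I)*(-I*r + I)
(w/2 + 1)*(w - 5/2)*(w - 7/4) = w^3/2 - 9*w^2/8 - 33*w/16 + 35/8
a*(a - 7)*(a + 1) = a^3 - 6*a^2 - 7*a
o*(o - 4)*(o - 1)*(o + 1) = o^4 - 4*o^3 - o^2 + 4*o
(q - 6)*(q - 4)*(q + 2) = q^3 - 8*q^2 + 4*q + 48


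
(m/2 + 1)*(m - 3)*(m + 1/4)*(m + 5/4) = m^4/2 + m^3/4 - 115*m^2/32 - 149*m/32 - 15/16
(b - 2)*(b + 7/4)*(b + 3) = b^3 + 11*b^2/4 - 17*b/4 - 21/2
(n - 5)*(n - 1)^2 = n^3 - 7*n^2 + 11*n - 5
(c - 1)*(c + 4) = c^2 + 3*c - 4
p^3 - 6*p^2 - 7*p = p*(p - 7)*(p + 1)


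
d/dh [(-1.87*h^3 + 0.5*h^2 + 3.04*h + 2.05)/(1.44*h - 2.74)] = (-5.3856*h^3 + 16.0914*h^2 - 2.74*h - 11.2816)/(2.0736*h^2 - 7.8912*h + 7.5076)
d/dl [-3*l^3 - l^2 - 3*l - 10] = -9*l^2 - 2*l - 3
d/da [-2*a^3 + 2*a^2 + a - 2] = -6*a^2 + 4*a + 1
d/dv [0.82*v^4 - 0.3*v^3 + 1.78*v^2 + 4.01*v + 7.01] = 3.28*v^3 - 0.9*v^2 + 3.56*v + 4.01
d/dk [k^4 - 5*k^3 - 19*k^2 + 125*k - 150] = 4*k^3 - 15*k^2 - 38*k + 125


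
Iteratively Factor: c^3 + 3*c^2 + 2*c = (c + 1)*(c^2 + 2*c) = c*(c + 1)*(c + 2)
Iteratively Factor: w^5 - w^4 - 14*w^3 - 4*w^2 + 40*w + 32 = (w + 2)*(w^4 - 3*w^3 - 8*w^2 + 12*w + 16) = (w - 2)*(w + 2)*(w^3 - w^2 - 10*w - 8) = (w - 4)*(w - 2)*(w + 2)*(w^2 + 3*w + 2) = (w - 4)*(w - 2)*(w + 1)*(w + 2)*(w + 2)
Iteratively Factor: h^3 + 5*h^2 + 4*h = (h + 4)*(h^2 + h) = (h + 1)*(h + 4)*(h)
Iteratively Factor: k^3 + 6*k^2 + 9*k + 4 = (k + 1)*(k^2 + 5*k + 4) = (k + 1)*(k + 4)*(k + 1)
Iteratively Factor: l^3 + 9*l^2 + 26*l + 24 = (l + 4)*(l^2 + 5*l + 6) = (l + 3)*(l + 4)*(l + 2)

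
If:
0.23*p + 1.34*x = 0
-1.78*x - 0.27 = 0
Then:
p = 0.88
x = -0.15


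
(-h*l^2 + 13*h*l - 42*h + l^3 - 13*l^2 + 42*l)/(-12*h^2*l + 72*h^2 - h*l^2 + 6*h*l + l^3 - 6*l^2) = (h*l - 7*h - l^2 + 7*l)/(12*h^2 + h*l - l^2)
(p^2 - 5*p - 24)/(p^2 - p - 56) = (p + 3)/(p + 7)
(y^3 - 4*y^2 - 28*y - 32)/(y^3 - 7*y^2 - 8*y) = (y^2 + 4*y + 4)/(y*(y + 1))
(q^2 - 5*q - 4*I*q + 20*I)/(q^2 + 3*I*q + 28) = (q - 5)/(q + 7*I)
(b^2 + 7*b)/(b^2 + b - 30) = b*(b + 7)/(b^2 + b - 30)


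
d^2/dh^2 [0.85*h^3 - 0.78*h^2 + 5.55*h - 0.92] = 5.1*h - 1.56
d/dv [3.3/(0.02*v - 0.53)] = -0.066/(0.02*v - 0.53)^2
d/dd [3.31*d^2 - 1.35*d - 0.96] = 6.62*d - 1.35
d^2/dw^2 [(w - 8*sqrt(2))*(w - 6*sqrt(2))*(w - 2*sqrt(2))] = 6*w - 32*sqrt(2)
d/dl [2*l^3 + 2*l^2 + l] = 6*l^2 + 4*l + 1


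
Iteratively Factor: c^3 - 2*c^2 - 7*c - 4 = (c - 4)*(c^2 + 2*c + 1) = (c - 4)*(c + 1)*(c + 1)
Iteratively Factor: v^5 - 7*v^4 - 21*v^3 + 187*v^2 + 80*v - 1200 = (v + 4)*(v^4 - 11*v^3 + 23*v^2 + 95*v - 300) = (v - 5)*(v + 4)*(v^3 - 6*v^2 - 7*v + 60) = (v - 5)^2*(v + 4)*(v^2 - v - 12) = (v - 5)^2*(v - 4)*(v + 4)*(v + 3)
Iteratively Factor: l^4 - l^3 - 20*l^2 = (l - 5)*(l^3 + 4*l^2) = l*(l - 5)*(l^2 + 4*l) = l*(l - 5)*(l + 4)*(l)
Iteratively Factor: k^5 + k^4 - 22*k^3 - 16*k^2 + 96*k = (k)*(k^4 + k^3 - 22*k^2 - 16*k + 96) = k*(k + 4)*(k^3 - 3*k^2 - 10*k + 24) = k*(k - 2)*(k + 4)*(k^2 - k - 12) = k*(k - 4)*(k - 2)*(k + 4)*(k + 3)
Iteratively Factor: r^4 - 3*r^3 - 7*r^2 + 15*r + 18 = (r - 3)*(r^3 - 7*r - 6) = (r - 3)*(r + 2)*(r^2 - 2*r - 3) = (r - 3)*(r + 1)*(r + 2)*(r - 3)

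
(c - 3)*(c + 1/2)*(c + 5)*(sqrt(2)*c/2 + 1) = sqrt(2)*c^4/2 + c^3 + 5*sqrt(2)*c^3/4 - 7*sqrt(2)*c^2 + 5*c^2/2 - 14*c - 15*sqrt(2)*c/4 - 15/2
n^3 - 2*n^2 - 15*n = n*(n - 5)*(n + 3)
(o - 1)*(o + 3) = o^2 + 2*o - 3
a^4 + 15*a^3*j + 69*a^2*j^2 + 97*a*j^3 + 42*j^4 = (a + j)^2*(a + 6*j)*(a + 7*j)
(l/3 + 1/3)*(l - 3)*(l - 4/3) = l^3/3 - 10*l^2/9 - l/9 + 4/3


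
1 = 1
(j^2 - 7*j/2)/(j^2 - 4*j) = (j - 7/2)/(j - 4)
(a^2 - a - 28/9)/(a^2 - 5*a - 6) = (-a^2 + a + 28/9)/(-a^2 + 5*a + 6)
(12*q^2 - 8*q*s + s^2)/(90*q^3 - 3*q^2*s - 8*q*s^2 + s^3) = (2*q - s)/(15*q^2 + 2*q*s - s^2)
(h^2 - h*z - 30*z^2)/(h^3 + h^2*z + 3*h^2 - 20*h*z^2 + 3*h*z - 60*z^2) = (-h + 6*z)/(-h^2 + 4*h*z - 3*h + 12*z)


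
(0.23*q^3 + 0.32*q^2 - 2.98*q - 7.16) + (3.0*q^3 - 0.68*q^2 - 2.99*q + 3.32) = 3.23*q^3 - 0.36*q^2 - 5.97*q - 3.84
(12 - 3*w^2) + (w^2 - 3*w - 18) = -2*w^2 - 3*w - 6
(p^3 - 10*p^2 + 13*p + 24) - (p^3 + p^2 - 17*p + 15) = -11*p^2 + 30*p + 9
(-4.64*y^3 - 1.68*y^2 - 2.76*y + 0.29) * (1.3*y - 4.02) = -6.032*y^4 + 16.4688*y^3 + 3.1656*y^2 + 11.4722*y - 1.1658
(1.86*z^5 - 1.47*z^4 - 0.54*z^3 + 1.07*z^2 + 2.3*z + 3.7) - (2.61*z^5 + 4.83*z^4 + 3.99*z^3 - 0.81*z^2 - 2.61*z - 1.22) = -0.75*z^5 - 6.3*z^4 - 4.53*z^3 + 1.88*z^2 + 4.91*z + 4.92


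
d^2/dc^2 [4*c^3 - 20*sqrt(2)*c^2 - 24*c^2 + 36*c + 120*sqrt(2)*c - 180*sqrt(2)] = 24*c - 40*sqrt(2) - 48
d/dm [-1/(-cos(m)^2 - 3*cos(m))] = (2*cos(m) + 3)*sin(m)/((cos(m) + 3)^2*cos(m)^2)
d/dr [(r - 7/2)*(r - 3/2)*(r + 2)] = 3*r^2 - 6*r - 19/4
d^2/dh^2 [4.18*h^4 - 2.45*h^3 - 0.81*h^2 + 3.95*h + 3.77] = 50.16*h^2 - 14.7*h - 1.62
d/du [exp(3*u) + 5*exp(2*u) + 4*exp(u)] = (3*exp(2*u) + 10*exp(u) + 4)*exp(u)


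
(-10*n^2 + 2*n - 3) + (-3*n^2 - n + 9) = -13*n^2 + n + 6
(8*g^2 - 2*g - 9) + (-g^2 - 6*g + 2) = 7*g^2 - 8*g - 7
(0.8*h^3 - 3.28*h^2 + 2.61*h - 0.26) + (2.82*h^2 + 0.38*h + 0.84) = 0.8*h^3 - 0.46*h^2 + 2.99*h + 0.58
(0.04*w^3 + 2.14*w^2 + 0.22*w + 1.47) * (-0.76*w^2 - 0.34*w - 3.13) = -0.0304*w^5 - 1.64*w^4 - 1.02*w^3 - 7.8902*w^2 - 1.1884*w - 4.6011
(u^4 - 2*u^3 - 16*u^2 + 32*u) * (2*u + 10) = 2*u^5 + 6*u^4 - 52*u^3 - 96*u^2 + 320*u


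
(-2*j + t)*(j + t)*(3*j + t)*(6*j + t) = -36*j^4 - 36*j^3*t + 7*j^2*t^2 + 8*j*t^3 + t^4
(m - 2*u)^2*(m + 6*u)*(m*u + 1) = m^4*u + 2*m^3*u^2 + m^3 - 20*m^2*u^3 + 2*m^2*u + 24*m*u^4 - 20*m*u^2 + 24*u^3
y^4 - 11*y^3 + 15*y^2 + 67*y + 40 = (y - 8)*(y - 5)*(y + 1)^2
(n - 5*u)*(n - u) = n^2 - 6*n*u + 5*u^2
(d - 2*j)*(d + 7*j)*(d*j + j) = d^3*j + 5*d^2*j^2 + d^2*j - 14*d*j^3 + 5*d*j^2 - 14*j^3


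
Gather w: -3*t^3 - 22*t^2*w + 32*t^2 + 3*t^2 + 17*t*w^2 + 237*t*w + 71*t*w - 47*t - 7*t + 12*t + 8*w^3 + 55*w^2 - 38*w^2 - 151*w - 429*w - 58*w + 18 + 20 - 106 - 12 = -3*t^3 + 35*t^2 - 42*t + 8*w^3 + w^2*(17*t + 17) + w*(-22*t^2 + 308*t - 638) - 80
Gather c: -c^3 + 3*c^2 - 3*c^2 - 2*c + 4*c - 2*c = -c^3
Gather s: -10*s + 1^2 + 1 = 2 - 10*s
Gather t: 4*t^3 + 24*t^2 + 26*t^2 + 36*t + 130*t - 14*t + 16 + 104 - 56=4*t^3 + 50*t^2 + 152*t + 64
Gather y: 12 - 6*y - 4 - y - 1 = 7 - 7*y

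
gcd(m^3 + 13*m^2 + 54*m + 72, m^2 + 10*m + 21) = m + 3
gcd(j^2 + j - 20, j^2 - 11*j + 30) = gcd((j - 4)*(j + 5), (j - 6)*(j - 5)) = 1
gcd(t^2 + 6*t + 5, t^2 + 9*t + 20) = t + 5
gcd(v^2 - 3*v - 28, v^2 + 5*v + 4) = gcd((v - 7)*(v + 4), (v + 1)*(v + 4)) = v + 4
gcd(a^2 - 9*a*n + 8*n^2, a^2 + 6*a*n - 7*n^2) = a - n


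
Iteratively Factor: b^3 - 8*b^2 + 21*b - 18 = (b - 2)*(b^2 - 6*b + 9) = (b - 3)*(b - 2)*(b - 3)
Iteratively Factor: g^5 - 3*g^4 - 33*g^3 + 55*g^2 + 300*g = (g + 3)*(g^4 - 6*g^3 - 15*g^2 + 100*g) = (g - 5)*(g + 3)*(g^3 - g^2 - 20*g) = g*(g - 5)*(g + 3)*(g^2 - g - 20) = g*(g - 5)*(g + 3)*(g + 4)*(g - 5)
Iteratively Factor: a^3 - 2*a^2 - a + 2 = (a - 2)*(a^2 - 1) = (a - 2)*(a + 1)*(a - 1)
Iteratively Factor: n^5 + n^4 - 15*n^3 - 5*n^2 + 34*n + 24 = (n + 4)*(n^4 - 3*n^3 - 3*n^2 + 7*n + 6) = (n + 1)*(n + 4)*(n^3 - 4*n^2 + n + 6) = (n - 3)*(n + 1)*(n + 4)*(n^2 - n - 2) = (n - 3)*(n - 2)*(n + 1)*(n + 4)*(n + 1)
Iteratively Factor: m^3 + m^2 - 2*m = (m + 2)*(m^2 - m) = m*(m + 2)*(m - 1)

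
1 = 1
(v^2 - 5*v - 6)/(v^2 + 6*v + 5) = (v - 6)/(v + 5)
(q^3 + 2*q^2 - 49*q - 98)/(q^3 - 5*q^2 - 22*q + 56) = (q^2 + 9*q + 14)/(q^2 + 2*q - 8)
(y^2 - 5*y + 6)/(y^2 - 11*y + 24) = (y - 2)/(y - 8)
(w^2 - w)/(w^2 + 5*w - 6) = w/(w + 6)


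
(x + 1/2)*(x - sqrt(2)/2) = x^2 - sqrt(2)*x/2 + x/2 - sqrt(2)/4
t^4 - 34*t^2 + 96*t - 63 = (t - 3)^2*(t - 1)*(t + 7)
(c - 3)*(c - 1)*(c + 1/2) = c^3 - 7*c^2/2 + c + 3/2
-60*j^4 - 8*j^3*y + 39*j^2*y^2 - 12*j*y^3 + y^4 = (-6*j + y)*(-5*j + y)*(-2*j + y)*(j + y)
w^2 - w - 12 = (w - 4)*(w + 3)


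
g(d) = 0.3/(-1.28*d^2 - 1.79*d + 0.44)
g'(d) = 0.3*(2.56*d + 1.79)/(-1.28*d^2 - 1.79*d + 0.44)^2 = (0.768*d + 0.537)/(1.28*d^2 + 1.79*d - 0.44)^2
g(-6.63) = -0.01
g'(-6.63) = -0.00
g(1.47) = -0.06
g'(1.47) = 0.07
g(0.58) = -0.29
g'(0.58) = 0.93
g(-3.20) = -0.04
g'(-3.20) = -0.04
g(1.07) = -0.10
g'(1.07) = 0.16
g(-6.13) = -0.01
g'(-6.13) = -0.00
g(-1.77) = -0.75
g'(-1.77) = -5.09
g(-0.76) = 0.28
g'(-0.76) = -0.04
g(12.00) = -0.00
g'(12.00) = 0.00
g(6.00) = -0.01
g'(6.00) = 0.00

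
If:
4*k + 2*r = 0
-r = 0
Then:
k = 0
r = 0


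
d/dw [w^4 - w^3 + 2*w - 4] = 4*w^3 - 3*w^2 + 2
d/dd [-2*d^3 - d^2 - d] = -6*d^2 - 2*d - 1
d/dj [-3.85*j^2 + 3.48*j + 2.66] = 3.48 - 7.7*j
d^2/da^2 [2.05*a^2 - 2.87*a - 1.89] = 4.10000000000000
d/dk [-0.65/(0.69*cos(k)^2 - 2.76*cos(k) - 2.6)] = (1.794 - 0.897*cos(k))*sin(k)/(-0.69*cos(k)^2 + 2.76*cos(k) + 2.6)^2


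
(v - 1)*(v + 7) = v^2 + 6*v - 7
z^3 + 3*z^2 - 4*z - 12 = (z - 2)*(z + 2)*(z + 3)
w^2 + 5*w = w*(w + 5)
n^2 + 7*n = n*(n + 7)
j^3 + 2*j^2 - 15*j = j*(j - 3)*(j + 5)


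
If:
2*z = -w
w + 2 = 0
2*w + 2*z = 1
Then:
No Solution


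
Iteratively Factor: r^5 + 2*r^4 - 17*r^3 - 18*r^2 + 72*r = (r + 4)*(r^4 - 2*r^3 - 9*r^2 + 18*r) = r*(r + 4)*(r^3 - 2*r^2 - 9*r + 18) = r*(r + 3)*(r + 4)*(r^2 - 5*r + 6) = r*(r - 2)*(r + 3)*(r + 4)*(r - 3)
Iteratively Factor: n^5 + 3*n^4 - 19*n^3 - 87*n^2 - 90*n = (n)*(n^4 + 3*n^3 - 19*n^2 - 87*n - 90) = n*(n + 2)*(n^3 + n^2 - 21*n - 45) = n*(n - 5)*(n + 2)*(n^2 + 6*n + 9) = n*(n - 5)*(n + 2)*(n + 3)*(n + 3)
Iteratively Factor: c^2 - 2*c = (c)*(c - 2)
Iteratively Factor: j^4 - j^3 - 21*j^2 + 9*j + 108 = (j - 4)*(j^3 + 3*j^2 - 9*j - 27) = (j - 4)*(j + 3)*(j^2 - 9) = (j - 4)*(j + 3)^2*(j - 3)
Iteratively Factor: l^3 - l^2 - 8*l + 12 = (l - 2)*(l^2 + l - 6) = (l - 2)*(l + 3)*(l - 2)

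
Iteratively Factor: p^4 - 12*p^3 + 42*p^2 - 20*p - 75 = (p - 5)*(p^3 - 7*p^2 + 7*p + 15) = (p - 5)^2*(p^2 - 2*p - 3) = (p - 5)^2*(p - 3)*(p + 1)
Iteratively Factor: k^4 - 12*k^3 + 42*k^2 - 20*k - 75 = (k - 5)*(k^3 - 7*k^2 + 7*k + 15) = (k - 5)*(k + 1)*(k^2 - 8*k + 15) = (k - 5)*(k - 3)*(k + 1)*(k - 5)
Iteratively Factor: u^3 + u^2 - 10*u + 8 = (u + 4)*(u^2 - 3*u + 2) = (u - 1)*(u + 4)*(u - 2)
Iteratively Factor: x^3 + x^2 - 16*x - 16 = (x - 4)*(x^2 + 5*x + 4) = (x - 4)*(x + 4)*(x + 1)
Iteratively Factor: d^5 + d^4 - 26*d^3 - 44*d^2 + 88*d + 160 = (d - 5)*(d^4 + 6*d^3 + 4*d^2 - 24*d - 32) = (d - 5)*(d + 2)*(d^3 + 4*d^2 - 4*d - 16) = (d - 5)*(d - 2)*(d + 2)*(d^2 + 6*d + 8) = (d - 5)*(d - 2)*(d + 2)^2*(d + 4)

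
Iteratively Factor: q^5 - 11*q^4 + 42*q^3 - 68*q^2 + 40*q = (q - 2)*(q^4 - 9*q^3 + 24*q^2 - 20*q) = (q - 5)*(q - 2)*(q^3 - 4*q^2 + 4*q) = q*(q - 5)*(q - 2)*(q^2 - 4*q + 4) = q*(q - 5)*(q - 2)^2*(q - 2)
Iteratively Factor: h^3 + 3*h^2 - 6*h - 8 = (h - 2)*(h^2 + 5*h + 4) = (h - 2)*(h + 1)*(h + 4)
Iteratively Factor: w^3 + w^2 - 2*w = (w - 1)*(w^2 + 2*w) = (w - 1)*(w + 2)*(w)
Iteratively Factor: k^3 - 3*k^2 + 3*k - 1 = (k - 1)*(k^2 - 2*k + 1) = (k - 1)^2*(k - 1)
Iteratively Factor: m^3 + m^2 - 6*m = (m + 3)*(m^2 - 2*m) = m*(m + 3)*(m - 2)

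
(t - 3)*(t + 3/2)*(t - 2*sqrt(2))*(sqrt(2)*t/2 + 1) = sqrt(2)*t^4/2 - 3*sqrt(2)*t^3/4 - t^3 - 17*sqrt(2)*t^2/4 + 3*t^2/2 + 3*sqrt(2)*t + 9*t/2 + 9*sqrt(2)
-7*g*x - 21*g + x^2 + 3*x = (-7*g + x)*(x + 3)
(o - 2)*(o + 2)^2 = o^3 + 2*o^2 - 4*o - 8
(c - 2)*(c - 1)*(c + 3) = c^3 - 7*c + 6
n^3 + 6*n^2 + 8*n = n*(n + 2)*(n + 4)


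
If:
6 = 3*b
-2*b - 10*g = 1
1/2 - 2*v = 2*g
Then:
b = 2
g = -1/2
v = 3/4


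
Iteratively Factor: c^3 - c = (c - 1)*(c^2 + c) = c*(c - 1)*(c + 1)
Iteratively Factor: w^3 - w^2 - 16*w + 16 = (w + 4)*(w^2 - 5*w + 4) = (w - 1)*(w + 4)*(w - 4)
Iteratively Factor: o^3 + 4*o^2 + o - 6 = (o + 3)*(o^2 + o - 2) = (o - 1)*(o + 3)*(o + 2)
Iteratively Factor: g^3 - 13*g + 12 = (g - 1)*(g^2 + g - 12) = (g - 1)*(g + 4)*(g - 3)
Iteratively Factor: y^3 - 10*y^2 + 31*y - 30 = (y - 2)*(y^2 - 8*y + 15) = (y - 5)*(y - 2)*(y - 3)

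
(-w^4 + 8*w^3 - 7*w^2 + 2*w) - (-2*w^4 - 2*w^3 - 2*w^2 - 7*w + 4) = w^4 + 10*w^3 - 5*w^2 + 9*w - 4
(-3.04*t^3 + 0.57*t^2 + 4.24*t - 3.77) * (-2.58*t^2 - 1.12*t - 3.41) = 7.8432*t^5 + 1.9342*t^4 - 1.2112*t^3 + 3.0341*t^2 - 10.236*t + 12.8557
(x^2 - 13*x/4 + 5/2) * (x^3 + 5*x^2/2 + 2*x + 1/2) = x^5 - 3*x^4/4 - 29*x^3/8 + x^2/4 + 27*x/8 + 5/4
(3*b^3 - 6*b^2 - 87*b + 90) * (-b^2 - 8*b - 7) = -3*b^5 - 18*b^4 + 114*b^3 + 648*b^2 - 111*b - 630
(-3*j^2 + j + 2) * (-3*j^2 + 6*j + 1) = 9*j^4 - 21*j^3 - 3*j^2 + 13*j + 2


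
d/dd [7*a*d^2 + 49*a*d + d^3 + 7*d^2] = 14*a*d + 49*a + 3*d^2 + 14*d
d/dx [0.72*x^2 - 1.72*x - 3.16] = 1.44*x - 1.72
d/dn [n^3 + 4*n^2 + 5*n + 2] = 3*n^2 + 8*n + 5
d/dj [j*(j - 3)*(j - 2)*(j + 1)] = 4*j^3 - 12*j^2 + 2*j + 6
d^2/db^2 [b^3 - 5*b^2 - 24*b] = 6*b - 10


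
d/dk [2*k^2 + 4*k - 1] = 4*k + 4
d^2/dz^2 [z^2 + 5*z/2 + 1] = 2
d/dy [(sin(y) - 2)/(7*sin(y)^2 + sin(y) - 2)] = 7*(4 - sin(y))*sin(y)*cos(y)/(7*sin(y)^2 + sin(y) - 2)^2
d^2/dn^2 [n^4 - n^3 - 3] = 6*n*(2*n - 1)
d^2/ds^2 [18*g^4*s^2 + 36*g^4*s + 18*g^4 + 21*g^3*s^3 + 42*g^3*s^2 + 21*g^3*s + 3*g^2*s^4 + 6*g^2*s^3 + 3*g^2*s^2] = g^2*(36*g^2 + 126*g*s + 84*g + 36*s^2 + 36*s + 6)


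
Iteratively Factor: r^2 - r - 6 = (r + 2)*(r - 3)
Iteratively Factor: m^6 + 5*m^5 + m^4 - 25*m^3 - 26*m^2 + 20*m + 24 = (m + 2)*(m^5 + 3*m^4 - 5*m^3 - 15*m^2 + 4*m + 12) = (m + 1)*(m + 2)*(m^4 + 2*m^3 - 7*m^2 - 8*m + 12) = (m - 1)*(m + 1)*(m + 2)*(m^3 + 3*m^2 - 4*m - 12) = (m - 1)*(m + 1)*(m + 2)^2*(m^2 + m - 6) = (m - 2)*(m - 1)*(m + 1)*(m + 2)^2*(m + 3)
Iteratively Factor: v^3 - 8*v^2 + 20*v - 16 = (v - 4)*(v^2 - 4*v + 4) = (v - 4)*(v - 2)*(v - 2)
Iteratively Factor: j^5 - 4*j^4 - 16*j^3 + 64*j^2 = (j)*(j^4 - 4*j^3 - 16*j^2 + 64*j) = j*(j - 4)*(j^3 - 16*j) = j*(j - 4)^2*(j^2 + 4*j) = j*(j - 4)^2*(j + 4)*(j)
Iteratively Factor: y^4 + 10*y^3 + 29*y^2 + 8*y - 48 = (y - 1)*(y^3 + 11*y^2 + 40*y + 48) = (y - 1)*(y + 4)*(y^2 + 7*y + 12) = (y - 1)*(y + 4)^2*(y + 3)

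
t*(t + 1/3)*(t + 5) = t^3 + 16*t^2/3 + 5*t/3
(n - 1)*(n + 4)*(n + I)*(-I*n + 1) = -I*n^4 + 2*n^3 - 3*I*n^3 + 6*n^2 + 5*I*n^2 - 8*n + 3*I*n - 4*I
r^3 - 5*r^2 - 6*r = r*(r - 6)*(r + 1)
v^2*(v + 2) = v^3 + 2*v^2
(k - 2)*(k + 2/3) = k^2 - 4*k/3 - 4/3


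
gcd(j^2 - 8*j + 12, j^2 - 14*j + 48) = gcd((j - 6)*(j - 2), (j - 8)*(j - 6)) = j - 6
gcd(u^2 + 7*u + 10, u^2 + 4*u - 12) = 1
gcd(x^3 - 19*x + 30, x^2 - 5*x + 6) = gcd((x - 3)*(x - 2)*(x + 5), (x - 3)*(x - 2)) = x^2 - 5*x + 6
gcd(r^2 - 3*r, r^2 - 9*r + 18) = r - 3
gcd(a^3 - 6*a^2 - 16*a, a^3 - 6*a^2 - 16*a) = a^3 - 6*a^2 - 16*a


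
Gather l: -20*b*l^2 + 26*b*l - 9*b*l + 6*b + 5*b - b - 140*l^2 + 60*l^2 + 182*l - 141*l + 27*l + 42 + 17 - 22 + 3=10*b + l^2*(-20*b - 80) + l*(17*b + 68) + 40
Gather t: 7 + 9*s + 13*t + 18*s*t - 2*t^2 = 9*s - 2*t^2 + t*(18*s + 13) + 7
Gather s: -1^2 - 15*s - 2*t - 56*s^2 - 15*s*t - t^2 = -56*s^2 + s*(-15*t - 15) - t^2 - 2*t - 1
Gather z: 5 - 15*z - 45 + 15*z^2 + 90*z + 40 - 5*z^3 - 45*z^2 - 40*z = -5*z^3 - 30*z^2 + 35*z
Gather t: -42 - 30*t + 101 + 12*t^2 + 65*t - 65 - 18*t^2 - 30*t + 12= -6*t^2 + 5*t + 6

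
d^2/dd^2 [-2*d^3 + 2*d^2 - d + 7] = 4 - 12*d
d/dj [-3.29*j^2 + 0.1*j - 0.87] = 0.1 - 6.58*j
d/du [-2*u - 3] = -2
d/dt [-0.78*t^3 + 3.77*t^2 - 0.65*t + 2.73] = -2.34*t^2 + 7.54*t - 0.65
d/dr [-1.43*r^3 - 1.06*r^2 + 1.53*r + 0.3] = -4.29*r^2 - 2.12*r + 1.53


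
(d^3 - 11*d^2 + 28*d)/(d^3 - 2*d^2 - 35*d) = (d - 4)/(d + 5)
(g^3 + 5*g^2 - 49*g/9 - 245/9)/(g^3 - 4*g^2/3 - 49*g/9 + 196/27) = 3*(g + 5)/(3*g - 4)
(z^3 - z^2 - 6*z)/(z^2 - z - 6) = z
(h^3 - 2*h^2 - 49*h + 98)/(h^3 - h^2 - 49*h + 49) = (h - 2)/(h - 1)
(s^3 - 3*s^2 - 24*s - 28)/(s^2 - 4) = (s^2 - 5*s - 14)/(s - 2)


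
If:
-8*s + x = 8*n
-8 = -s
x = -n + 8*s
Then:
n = 0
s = 8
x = 64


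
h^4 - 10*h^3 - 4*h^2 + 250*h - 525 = (h - 7)*(h - 5)*(h - 3)*(h + 5)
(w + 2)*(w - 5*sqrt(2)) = w^2 - 5*sqrt(2)*w + 2*w - 10*sqrt(2)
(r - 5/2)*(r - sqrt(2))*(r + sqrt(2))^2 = r^4 - 5*r^3/2 + sqrt(2)*r^3 - 5*sqrt(2)*r^2/2 - 2*r^2 - 2*sqrt(2)*r + 5*r + 5*sqrt(2)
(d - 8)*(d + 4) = d^2 - 4*d - 32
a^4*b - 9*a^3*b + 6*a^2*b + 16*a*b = a*(a - 8)*(a - 2)*(a*b + b)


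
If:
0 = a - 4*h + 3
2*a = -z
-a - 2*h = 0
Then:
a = -1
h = 1/2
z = 2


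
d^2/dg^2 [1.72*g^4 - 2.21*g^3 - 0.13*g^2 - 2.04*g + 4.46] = 20.64*g^2 - 13.26*g - 0.26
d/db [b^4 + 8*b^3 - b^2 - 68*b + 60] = 4*b^3 + 24*b^2 - 2*b - 68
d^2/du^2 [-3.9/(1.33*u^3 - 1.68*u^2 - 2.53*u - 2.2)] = ((31.122*u - 13.104)*(-1.33*u^3 + 1.68*u^2 + 2.53*u + 2.2) + 3.9*(-7.98*u^2 + 6.72*u + 5.06)*(-3.99*u^2 + 3.36*u + 2.53))/(-1.33*u^3 + 1.68*u^2 + 2.53*u + 2.2)^3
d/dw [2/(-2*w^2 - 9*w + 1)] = 2*(4*w + 9)/(2*w^2 + 9*w - 1)^2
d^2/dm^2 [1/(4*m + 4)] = 1/(2*(m + 1)^3)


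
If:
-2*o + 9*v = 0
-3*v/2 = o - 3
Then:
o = 9/4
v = 1/2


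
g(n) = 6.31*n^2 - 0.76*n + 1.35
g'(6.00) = 74.96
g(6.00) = 223.95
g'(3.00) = 37.10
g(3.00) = 55.86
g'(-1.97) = -25.62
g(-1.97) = 27.34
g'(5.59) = 69.79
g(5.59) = 194.28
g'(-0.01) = -0.89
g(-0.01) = 1.36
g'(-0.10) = -2.02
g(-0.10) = 1.49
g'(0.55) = 6.18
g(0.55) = 2.84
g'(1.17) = 14.01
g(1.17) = 9.10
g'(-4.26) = -54.52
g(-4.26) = 119.10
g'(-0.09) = -1.90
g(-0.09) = 1.47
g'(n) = 12.62*n - 0.76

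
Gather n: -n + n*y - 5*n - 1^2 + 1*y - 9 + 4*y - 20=n*(y - 6) + 5*y - 30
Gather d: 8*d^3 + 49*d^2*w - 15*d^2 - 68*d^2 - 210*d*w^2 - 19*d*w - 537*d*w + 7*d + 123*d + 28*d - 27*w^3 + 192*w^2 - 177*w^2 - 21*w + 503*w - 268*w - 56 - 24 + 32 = 8*d^3 + d^2*(49*w - 83) + d*(-210*w^2 - 556*w + 158) - 27*w^3 + 15*w^2 + 214*w - 48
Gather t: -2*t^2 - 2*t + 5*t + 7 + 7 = -2*t^2 + 3*t + 14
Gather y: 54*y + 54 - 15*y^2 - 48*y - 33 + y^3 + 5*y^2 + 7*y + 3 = y^3 - 10*y^2 + 13*y + 24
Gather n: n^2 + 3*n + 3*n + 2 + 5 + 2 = n^2 + 6*n + 9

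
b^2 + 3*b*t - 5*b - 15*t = (b - 5)*(b + 3*t)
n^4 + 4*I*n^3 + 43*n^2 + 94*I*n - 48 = (n - 6*I)*(n + I)^2*(n + 8*I)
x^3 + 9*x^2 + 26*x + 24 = (x + 2)*(x + 3)*(x + 4)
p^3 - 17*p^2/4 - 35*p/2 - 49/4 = (p - 7)*(p + 1)*(p + 7/4)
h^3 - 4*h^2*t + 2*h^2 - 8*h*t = h*(h + 2)*(h - 4*t)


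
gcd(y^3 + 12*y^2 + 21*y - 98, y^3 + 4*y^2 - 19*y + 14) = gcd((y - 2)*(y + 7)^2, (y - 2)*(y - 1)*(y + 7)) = y^2 + 5*y - 14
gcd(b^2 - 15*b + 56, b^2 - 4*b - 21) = b - 7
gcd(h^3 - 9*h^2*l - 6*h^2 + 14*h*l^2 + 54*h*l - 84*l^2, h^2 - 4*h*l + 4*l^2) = h - 2*l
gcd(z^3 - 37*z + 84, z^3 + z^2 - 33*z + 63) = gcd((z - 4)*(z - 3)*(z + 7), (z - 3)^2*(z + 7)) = z^2 + 4*z - 21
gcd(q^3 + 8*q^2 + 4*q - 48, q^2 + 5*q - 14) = q - 2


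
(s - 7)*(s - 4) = s^2 - 11*s + 28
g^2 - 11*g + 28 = (g - 7)*(g - 4)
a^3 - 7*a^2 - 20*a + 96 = (a - 8)*(a - 3)*(a + 4)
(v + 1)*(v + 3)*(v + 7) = v^3 + 11*v^2 + 31*v + 21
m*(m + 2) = m^2 + 2*m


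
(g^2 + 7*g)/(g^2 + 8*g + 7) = g/(g + 1)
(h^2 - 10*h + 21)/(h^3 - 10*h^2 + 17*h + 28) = (h - 3)/(h^2 - 3*h - 4)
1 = 1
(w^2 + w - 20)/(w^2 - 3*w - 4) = (w + 5)/(w + 1)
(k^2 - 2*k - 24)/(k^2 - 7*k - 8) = (-k^2 + 2*k + 24)/(-k^2 + 7*k + 8)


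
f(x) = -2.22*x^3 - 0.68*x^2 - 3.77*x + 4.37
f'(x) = -6.66*x^2 - 1.36*x - 3.77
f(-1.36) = 13.82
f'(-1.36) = -14.24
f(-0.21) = 5.15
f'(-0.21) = -3.78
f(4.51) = -230.11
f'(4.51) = -145.37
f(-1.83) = 22.60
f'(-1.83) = -23.58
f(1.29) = -6.39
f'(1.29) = -16.61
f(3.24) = -90.49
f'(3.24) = -78.09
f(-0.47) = 6.22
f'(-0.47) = -4.60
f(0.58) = 1.52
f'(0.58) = -6.80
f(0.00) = 4.37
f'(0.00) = -3.77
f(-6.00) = 482.03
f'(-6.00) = -235.37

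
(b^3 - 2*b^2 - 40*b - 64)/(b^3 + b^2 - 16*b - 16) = (b^2 - 6*b - 16)/(b^2 - 3*b - 4)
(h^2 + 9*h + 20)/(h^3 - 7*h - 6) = (h^2 + 9*h + 20)/(h^3 - 7*h - 6)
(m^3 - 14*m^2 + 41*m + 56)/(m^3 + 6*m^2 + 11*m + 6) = (m^2 - 15*m + 56)/(m^2 + 5*m + 6)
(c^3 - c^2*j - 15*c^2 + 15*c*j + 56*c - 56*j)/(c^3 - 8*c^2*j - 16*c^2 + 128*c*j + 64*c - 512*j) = (c^2 - c*j - 7*c + 7*j)/(c^2 - 8*c*j - 8*c + 64*j)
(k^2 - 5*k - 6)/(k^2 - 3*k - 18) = (k + 1)/(k + 3)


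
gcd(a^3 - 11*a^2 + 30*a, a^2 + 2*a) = a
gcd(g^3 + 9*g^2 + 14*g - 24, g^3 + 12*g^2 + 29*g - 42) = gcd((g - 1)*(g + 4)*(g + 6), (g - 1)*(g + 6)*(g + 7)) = g^2 + 5*g - 6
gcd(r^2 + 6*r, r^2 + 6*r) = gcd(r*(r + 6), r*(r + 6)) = r^2 + 6*r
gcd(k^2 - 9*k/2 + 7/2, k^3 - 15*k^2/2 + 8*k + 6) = 1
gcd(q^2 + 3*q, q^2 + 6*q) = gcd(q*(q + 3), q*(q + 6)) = q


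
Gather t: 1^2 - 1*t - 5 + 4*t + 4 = 3*t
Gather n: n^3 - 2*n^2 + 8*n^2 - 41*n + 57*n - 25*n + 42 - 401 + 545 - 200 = n^3 + 6*n^2 - 9*n - 14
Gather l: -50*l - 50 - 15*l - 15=-65*l - 65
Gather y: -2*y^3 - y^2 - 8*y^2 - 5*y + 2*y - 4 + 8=-2*y^3 - 9*y^2 - 3*y + 4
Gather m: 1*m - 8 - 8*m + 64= 56 - 7*m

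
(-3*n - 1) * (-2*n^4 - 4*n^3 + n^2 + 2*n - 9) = 6*n^5 + 14*n^4 + n^3 - 7*n^2 + 25*n + 9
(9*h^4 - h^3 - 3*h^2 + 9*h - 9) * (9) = 81*h^4 - 9*h^3 - 27*h^2 + 81*h - 81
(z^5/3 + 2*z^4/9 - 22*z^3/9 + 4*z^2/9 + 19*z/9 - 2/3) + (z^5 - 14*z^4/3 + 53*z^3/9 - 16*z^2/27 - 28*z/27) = 4*z^5/3 - 40*z^4/9 + 31*z^3/9 - 4*z^2/27 + 29*z/27 - 2/3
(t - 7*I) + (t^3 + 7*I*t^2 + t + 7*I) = t^3 + 7*I*t^2 + 2*t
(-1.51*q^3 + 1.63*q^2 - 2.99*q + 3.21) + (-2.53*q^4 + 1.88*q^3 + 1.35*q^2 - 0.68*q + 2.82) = -2.53*q^4 + 0.37*q^3 + 2.98*q^2 - 3.67*q + 6.03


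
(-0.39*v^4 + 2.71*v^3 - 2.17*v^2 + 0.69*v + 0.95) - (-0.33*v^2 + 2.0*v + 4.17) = -0.39*v^4 + 2.71*v^3 - 1.84*v^2 - 1.31*v - 3.22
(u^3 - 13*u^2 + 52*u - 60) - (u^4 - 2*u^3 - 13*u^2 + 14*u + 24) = -u^4 + 3*u^3 + 38*u - 84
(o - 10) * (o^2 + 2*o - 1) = o^3 - 8*o^2 - 21*o + 10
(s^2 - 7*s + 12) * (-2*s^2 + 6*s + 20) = -2*s^4 + 20*s^3 - 46*s^2 - 68*s + 240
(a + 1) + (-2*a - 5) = -a - 4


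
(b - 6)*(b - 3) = b^2 - 9*b + 18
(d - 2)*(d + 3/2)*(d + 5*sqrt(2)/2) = d^3 - d^2/2 + 5*sqrt(2)*d^2/2 - 3*d - 5*sqrt(2)*d/4 - 15*sqrt(2)/2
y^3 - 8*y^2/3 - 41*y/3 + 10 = (y - 5)*(y - 2/3)*(y + 3)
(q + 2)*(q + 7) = q^2 + 9*q + 14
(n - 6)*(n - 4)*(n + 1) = n^3 - 9*n^2 + 14*n + 24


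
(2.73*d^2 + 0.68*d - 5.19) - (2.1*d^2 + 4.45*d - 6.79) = 0.63*d^2 - 3.77*d + 1.6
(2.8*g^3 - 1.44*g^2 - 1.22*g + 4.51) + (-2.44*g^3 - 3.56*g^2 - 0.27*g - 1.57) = 0.36*g^3 - 5.0*g^2 - 1.49*g + 2.94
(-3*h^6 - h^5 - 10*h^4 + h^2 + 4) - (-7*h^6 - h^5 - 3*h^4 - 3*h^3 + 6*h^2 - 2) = 4*h^6 - 7*h^4 + 3*h^3 - 5*h^2 + 6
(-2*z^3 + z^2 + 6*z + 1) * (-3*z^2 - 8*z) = 6*z^5 + 13*z^4 - 26*z^3 - 51*z^2 - 8*z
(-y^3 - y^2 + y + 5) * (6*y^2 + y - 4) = -6*y^5 - 7*y^4 + 9*y^3 + 35*y^2 + y - 20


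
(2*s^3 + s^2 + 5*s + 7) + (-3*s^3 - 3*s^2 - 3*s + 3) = -s^3 - 2*s^2 + 2*s + 10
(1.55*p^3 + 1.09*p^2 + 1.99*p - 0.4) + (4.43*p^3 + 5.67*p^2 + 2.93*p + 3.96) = 5.98*p^3 + 6.76*p^2 + 4.92*p + 3.56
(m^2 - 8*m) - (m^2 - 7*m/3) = -17*m/3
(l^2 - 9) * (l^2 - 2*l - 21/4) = l^4 - 2*l^3 - 57*l^2/4 + 18*l + 189/4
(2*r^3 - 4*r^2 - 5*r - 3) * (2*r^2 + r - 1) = 4*r^5 - 6*r^4 - 16*r^3 - 7*r^2 + 2*r + 3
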